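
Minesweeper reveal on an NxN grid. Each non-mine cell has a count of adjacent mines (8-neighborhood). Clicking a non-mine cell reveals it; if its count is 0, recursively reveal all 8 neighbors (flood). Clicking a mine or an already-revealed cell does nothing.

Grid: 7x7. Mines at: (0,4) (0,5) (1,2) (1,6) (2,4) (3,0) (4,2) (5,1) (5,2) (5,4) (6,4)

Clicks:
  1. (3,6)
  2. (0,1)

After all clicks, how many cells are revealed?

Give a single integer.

Answer: 11

Derivation:
Click 1 (3,6) count=0: revealed 10 new [(2,5) (2,6) (3,5) (3,6) (4,5) (4,6) (5,5) (5,6) (6,5) (6,6)] -> total=10
Click 2 (0,1) count=1: revealed 1 new [(0,1)] -> total=11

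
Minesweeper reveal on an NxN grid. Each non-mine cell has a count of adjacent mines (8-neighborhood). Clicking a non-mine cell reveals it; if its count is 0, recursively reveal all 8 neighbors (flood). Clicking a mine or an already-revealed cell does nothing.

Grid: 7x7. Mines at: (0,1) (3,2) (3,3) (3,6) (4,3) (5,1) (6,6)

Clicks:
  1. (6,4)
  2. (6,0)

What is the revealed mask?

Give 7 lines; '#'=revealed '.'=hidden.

Answer: .......
.......
.......
.......
.......
..####.
#.####.

Derivation:
Click 1 (6,4) count=0: revealed 8 new [(5,2) (5,3) (5,4) (5,5) (6,2) (6,3) (6,4) (6,5)] -> total=8
Click 2 (6,0) count=1: revealed 1 new [(6,0)] -> total=9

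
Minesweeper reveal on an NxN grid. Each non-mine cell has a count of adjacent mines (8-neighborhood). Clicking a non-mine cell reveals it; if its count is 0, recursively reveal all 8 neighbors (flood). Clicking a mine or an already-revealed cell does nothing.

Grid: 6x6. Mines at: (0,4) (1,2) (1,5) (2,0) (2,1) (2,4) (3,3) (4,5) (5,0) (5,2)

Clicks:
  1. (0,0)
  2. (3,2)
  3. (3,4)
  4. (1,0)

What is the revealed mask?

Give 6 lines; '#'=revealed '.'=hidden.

Click 1 (0,0) count=0: revealed 4 new [(0,0) (0,1) (1,0) (1,1)] -> total=4
Click 2 (3,2) count=2: revealed 1 new [(3,2)] -> total=5
Click 3 (3,4) count=3: revealed 1 new [(3,4)] -> total=6
Click 4 (1,0) count=2: revealed 0 new [(none)] -> total=6

Answer: ##....
##....
......
..#.#.
......
......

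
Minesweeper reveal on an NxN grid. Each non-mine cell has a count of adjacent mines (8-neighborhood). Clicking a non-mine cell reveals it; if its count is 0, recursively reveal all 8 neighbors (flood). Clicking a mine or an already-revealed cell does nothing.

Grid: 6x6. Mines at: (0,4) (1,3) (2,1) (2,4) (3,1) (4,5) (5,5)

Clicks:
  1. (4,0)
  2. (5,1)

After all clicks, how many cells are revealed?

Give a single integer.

Click 1 (4,0) count=1: revealed 1 new [(4,0)] -> total=1
Click 2 (5,1) count=0: revealed 12 new [(3,2) (3,3) (3,4) (4,1) (4,2) (4,3) (4,4) (5,0) (5,1) (5,2) (5,3) (5,4)] -> total=13

Answer: 13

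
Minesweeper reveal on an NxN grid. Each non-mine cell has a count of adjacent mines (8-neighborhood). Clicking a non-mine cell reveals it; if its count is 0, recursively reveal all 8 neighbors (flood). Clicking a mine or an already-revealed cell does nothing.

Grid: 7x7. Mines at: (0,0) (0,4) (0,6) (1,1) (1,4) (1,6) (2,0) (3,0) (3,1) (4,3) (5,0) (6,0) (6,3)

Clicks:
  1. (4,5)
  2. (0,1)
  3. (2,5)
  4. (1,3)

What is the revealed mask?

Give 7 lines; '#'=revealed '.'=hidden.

Answer: .#.....
...#...
....###
....###
....###
....###
....###

Derivation:
Click 1 (4,5) count=0: revealed 15 new [(2,4) (2,5) (2,6) (3,4) (3,5) (3,6) (4,4) (4,5) (4,6) (5,4) (5,5) (5,6) (6,4) (6,5) (6,6)] -> total=15
Click 2 (0,1) count=2: revealed 1 new [(0,1)] -> total=16
Click 3 (2,5) count=2: revealed 0 new [(none)] -> total=16
Click 4 (1,3) count=2: revealed 1 new [(1,3)] -> total=17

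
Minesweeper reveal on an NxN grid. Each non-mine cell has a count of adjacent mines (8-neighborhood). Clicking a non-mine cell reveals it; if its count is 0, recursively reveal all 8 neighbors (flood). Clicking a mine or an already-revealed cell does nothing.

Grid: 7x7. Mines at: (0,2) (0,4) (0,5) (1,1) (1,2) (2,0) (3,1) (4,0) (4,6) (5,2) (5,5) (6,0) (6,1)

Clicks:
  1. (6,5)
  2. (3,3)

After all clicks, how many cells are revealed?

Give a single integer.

Click 1 (6,5) count=1: revealed 1 new [(6,5)] -> total=1
Click 2 (3,3) count=0: revealed 18 new [(1,3) (1,4) (1,5) (1,6) (2,2) (2,3) (2,4) (2,5) (2,6) (3,2) (3,3) (3,4) (3,5) (3,6) (4,2) (4,3) (4,4) (4,5)] -> total=19

Answer: 19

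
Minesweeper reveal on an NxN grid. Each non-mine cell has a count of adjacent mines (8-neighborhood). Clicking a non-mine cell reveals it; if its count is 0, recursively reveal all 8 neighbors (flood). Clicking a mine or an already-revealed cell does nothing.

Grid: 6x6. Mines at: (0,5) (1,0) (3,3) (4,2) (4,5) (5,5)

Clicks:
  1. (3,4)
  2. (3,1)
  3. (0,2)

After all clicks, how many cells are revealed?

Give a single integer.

Answer: 14

Derivation:
Click 1 (3,4) count=2: revealed 1 new [(3,4)] -> total=1
Click 2 (3,1) count=1: revealed 1 new [(3,1)] -> total=2
Click 3 (0,2) count=0: revealed 12 new [(0,1) (0,2) (0,3) (0,4) (1,1) (1,2) (1,3) (1,4) (2,1) (2,2) (2,3) (2,4)] -> total=14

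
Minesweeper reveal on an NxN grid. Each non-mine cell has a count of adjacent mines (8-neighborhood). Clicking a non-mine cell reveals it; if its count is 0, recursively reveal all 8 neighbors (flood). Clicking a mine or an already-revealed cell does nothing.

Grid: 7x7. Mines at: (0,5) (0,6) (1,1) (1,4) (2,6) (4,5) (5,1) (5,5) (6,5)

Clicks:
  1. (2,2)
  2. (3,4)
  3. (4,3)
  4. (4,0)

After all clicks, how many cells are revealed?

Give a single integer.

Click 1 (2,2) count=1: revealed 1 new [(2,2)] -> total=1
Click 2 (3,4) count=1: revealed 1 new [(3,4)] -> total=2
Click 3 (4,3) count=0: revealed 19 new [(2,0) (2,1) (2,3) (2,4) (3,0) (3,1) (3,2) (3,3) (4,0) (4,1) (4,2) (4,3) (4,4) (5,2) (5,3) (5,4) (6,2) (6,3) (6,4)] -> total=21
Click 4 (4,0) count=1: revealed 0 new [(none)] -> total=21

Answer: 21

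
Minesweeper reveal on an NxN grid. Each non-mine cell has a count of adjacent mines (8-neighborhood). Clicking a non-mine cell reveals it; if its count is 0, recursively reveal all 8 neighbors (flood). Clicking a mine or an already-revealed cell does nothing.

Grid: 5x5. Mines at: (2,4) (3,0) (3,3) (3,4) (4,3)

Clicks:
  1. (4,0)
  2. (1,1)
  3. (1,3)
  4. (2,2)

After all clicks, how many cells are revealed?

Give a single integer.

Click 1 (4,0) count=1: revealed 1 new [(4,0)] -> total=1
Click 2 (1,1) count=0: revealed 14 new [(0,0) (0,1) (0,2) (0,3) (0,4) (1,0) (1,1) (1,2) (1,3) (1,4) (2,0) (2,1) (2,2) (2,3)] -> total=15
Click 3 (1,3) count=1: revealed 0 new [(none)] -> total=15
Click 4 (2,2) count=1: revealed 0 new [(none)] -> total=15

Answer: 15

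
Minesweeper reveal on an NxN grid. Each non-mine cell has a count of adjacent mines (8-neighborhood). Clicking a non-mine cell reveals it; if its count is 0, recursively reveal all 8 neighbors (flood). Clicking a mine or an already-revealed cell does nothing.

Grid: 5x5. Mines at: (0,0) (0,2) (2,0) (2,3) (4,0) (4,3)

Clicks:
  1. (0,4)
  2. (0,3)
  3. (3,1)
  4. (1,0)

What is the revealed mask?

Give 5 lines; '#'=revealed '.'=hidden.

Answer: ...##
#..##
.....
.#...
.....

Derivation:
Click 1 (0,4) count=0: revealed 4 new [(0,3) (0,4) (1,3) (1,4)] -> total=4
Click 2 (0,3) count=1: revealed 0 new [(none)] -> total=4
Click 3 (3,1) count=2: revealed 1 new [(3,1)] -> total=5
Click 4 (1,0) count=2: revealed 1 new [(1,0)] -> total=6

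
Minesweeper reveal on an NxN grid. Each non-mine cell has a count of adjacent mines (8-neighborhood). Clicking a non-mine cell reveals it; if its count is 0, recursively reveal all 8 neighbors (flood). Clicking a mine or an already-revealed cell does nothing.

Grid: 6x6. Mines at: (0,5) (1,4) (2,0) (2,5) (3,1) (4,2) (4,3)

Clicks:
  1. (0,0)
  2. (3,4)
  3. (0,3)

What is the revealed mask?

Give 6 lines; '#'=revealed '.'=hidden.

Click 1 (0,0) count=0: revealed 11 new [(0,0) (0,1) (0,2) (0,3) (1,0) (1,1) (1,2) (1,3) (2,1) (2,2) (2,3)] -> total=11
Click 2 (3,4) count=2: revealed 1 new [(3,4)] -> total=12
Click 3 (0,3) count=1: revealed 0 new [(none)] -> total=12

Answer: ####..
####..
.###..
....#.
......
......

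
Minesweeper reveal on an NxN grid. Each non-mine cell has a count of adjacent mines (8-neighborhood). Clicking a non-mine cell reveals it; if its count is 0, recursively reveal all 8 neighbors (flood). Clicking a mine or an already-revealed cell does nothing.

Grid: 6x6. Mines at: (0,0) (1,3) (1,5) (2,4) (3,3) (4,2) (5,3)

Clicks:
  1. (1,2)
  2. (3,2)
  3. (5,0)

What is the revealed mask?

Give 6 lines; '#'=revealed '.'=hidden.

Answer: ......
###...
###...
###...
##....
##....

Derivation:
Click 1 (1,2) count=1: revealed 1 new [(1,2)] -> total=1
Click 2 (3,2) count=2: revealed 1 new [(3,2)] -> total=2
Click 3 (5,0) count=0: revealed 11 new [(1,0) (1,1) (2,0) (2,1) (2,2) (3,0) (3,1) (4,0) (4,1) (5,0) (5,1)] -> total=13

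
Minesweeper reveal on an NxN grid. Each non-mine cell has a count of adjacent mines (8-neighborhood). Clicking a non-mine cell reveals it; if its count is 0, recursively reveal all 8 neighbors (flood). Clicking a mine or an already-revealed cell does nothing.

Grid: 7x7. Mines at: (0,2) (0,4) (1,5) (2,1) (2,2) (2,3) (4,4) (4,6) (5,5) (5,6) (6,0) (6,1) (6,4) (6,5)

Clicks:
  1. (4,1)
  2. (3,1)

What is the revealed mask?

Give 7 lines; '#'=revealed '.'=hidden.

Answer: .......
.......
.......
####...
####...
####...
.......

Derivation:
Click 1 (4,1) count=0: revealed 12 new [(3,0) (3,1) (3,2) (3,3) (4,0) (4,1) (4,2) (4,3) (5,0) (5,1) (5,2) (5,3)] -> total=12
Click 2 (3,1) count=2: revealed 0 new [(none)] -> total=12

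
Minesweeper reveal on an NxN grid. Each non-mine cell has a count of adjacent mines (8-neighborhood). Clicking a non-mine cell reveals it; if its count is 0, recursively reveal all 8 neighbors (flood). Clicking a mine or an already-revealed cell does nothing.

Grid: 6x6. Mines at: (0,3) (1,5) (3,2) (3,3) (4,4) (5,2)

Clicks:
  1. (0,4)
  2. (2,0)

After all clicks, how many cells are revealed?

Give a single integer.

Answer: 16

Derivation:
Click 1 (0,4) count=2: revealed 1 new [(0,4)] -> total=1
Click 2 (2,0) count=0: revealed 15 new [(0,0) (0,1) (0,2) (1,0) (1,1) (1,2) (2,0) (2,1) (2,2) (3,0) (3,1) (4,0) (4,1) (5,0) (5,1)] -> total=16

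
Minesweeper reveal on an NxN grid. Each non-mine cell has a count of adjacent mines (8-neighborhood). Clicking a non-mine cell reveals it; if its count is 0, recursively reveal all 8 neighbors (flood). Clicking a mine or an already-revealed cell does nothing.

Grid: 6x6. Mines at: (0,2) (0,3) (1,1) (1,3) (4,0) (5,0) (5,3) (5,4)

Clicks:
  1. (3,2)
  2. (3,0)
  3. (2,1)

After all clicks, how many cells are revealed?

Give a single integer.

Click 1 (3,2) count=0: revealed 19 new [(0,4) (0,5) (1,4) (1,5) (2,1) (2,2) (2,3) (2,4) (2,5) (3,1) (3,2) (3,3) (3,4) (3,5) (4,1) (4,2) (4,3) (4,4) (4,5)] -> total=19
Click 2 (3,0) count=1: revealed 1 new [(3,0)] -> total=20
Click 3 (2,1) count=1: revealed 0 new [(none)] -> total=20

Answer: 20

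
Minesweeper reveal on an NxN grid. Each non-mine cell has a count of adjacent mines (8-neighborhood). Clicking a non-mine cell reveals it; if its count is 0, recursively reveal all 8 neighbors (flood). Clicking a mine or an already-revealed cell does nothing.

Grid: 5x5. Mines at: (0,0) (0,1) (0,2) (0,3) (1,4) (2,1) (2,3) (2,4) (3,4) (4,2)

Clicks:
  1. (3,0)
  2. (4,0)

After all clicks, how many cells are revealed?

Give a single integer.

Answer: 4

Derivation:
Click 1 (3,0) count=1: revealed 1 new [(3,0)] -> total=1
Click 2 (4,0) count=0: revealed 3 new [(3,1) (4,0) (4,1)] -> total=4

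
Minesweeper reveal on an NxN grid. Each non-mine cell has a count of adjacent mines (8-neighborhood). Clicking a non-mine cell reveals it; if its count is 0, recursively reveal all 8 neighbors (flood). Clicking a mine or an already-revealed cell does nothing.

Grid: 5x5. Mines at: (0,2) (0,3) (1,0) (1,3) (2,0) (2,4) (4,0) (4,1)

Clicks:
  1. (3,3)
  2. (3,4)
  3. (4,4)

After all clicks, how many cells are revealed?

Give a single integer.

Answer: 6

Derivation:
Click 1 (3,3) count=1: revealed 1 new [(3,3)] -> total=1
Click 2 (3,4) count=1: revealed 1 new [(3,4)] -> total=2
Click 3 (4,4) count=0: revealed 4 new [(3,2) (4,2) (4,3) (4,4)] -> total=6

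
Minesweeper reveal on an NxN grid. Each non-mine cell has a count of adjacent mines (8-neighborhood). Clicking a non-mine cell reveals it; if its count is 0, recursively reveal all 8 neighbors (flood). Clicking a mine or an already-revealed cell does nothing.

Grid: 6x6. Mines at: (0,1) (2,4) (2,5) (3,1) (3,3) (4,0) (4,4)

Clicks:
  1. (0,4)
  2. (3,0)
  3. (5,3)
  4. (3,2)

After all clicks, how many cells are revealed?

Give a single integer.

Click 1 (0,4) count=0: revealed 8 new [(0,2) (0,3) (0,4) (0,5) (1,2) (1,3) (1,4) (1,5)] -> total=8
Click 2 (3,0) count=2: revealed 1 new [(3,0)] -> total=9
Click 3 (5,3) count=1: revealed 1 new [(5,3)] -> total=10
Click 4 (3,2) count=2: revealed 1 new [(3,2)] -> total=11

Answer: 11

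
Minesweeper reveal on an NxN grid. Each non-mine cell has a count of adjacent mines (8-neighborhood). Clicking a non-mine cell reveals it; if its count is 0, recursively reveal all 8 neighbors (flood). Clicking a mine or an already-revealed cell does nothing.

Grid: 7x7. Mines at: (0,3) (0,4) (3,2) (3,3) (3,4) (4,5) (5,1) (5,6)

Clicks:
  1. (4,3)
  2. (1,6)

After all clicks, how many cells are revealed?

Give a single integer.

Click 1 (4,3) count=3: revealed 1 new [(4,3)] -> total=1
Click 2 (1,6) count=0: revealed 8 new [(0,5) (0,6) (1,5) (1,6) (2,5) (2,6) (3,5) (3,6)] -> total=9

Answer: 9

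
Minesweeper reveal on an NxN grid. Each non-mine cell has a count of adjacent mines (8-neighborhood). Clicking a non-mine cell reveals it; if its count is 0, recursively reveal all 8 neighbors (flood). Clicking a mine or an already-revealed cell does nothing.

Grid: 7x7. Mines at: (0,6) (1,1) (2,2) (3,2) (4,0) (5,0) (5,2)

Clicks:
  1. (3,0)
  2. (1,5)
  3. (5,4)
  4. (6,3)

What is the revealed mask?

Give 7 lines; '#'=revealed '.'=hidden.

Click 1 (3,0) count=1: revealed 1 new [(3,0)] -> total=1
Click 2 (1,5) count=1: revealed 1 new [(1,5)] -> total=2
Click 3 (5,4) count=0: revealed 28 new [(0,2) (0,3) (0,4) (0,5) (1,2) (1,3) (1,4) (1,6) (2,3) (2,4) (2,5) (2,6) (3,3) (3,4) (3,5) (3,6) (4,3) (4,4) (4,5) (4,6) (5,3) (5,4) (5,5) (5,6) (6,3) (6,4) (6,5) (6,6)] -> total=30
Click 4 (6,3) count=1: revealed 0 new [(none)] -> total=30

Answer: ..####.
..#####
...####
#..####
...####
...####
...####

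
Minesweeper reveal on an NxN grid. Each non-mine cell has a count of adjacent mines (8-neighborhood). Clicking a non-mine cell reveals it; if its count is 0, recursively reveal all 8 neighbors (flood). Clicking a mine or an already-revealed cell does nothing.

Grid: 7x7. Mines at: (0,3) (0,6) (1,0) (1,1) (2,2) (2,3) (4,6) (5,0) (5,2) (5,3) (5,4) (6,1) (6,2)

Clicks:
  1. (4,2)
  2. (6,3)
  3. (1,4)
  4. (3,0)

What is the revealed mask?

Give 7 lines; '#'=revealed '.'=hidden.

Click 1 (4,2) count=2: revealed 1 new [(4,2)] -> total=1
Click 2 (6,3) count=4: revealed 1 new [(6,3)] -> total=2
Click 3 (1,4) count=2: revealed 1 new [(1,4)] -> total=3
Click 4 (3,0) count=0: revealed 6 new [(2,0) (2,1) (3,0) (3,1) (4,0) (4,1)] -> total=9

Answer: .......
....#..
##.....
##.....
###....
.......
...#...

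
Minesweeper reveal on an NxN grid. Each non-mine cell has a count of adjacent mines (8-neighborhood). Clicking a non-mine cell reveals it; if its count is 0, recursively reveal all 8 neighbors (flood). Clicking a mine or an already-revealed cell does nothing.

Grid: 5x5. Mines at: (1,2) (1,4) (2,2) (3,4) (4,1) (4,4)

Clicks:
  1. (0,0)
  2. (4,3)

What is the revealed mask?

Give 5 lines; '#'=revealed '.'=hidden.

Answer: ##...
##...
##...
##...
...#.

Derivation:
Click 1 (0,0) count=0: revealed 8 new [(0,0) (0,1) (1,0) (1,1) (2,0) (2,1) (3,0) (3,1)] -> total=8
Click 2 (4,3) count=2: revealed 1 new [(4,3)] -> total=9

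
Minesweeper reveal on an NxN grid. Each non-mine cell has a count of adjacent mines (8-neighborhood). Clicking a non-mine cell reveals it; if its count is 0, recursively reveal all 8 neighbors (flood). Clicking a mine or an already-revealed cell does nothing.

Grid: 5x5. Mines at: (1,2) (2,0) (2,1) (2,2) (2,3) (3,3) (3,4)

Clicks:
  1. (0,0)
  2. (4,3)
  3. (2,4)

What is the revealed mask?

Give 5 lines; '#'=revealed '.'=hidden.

Click 1 (0,0) count=0: revealed 4 new [(0,0) (0,1) (1,0) (1,1)] -> total=4
Click 2 (4,3) count=2: revealed 1 new [(4,3)] -> total=5
Click 3 (2,4) count=3: revealed 1 new [(2,4)] -> total=6

Answer: ##...
##...
....#
.....
...#.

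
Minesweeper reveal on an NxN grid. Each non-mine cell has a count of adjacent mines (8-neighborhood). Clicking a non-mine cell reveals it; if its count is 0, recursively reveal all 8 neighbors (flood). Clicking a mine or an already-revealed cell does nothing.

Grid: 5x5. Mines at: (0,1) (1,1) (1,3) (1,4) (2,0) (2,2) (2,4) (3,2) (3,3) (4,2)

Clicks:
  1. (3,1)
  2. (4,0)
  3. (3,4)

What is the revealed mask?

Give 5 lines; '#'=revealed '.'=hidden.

Answer: .....
.....
.....
##..#
##...

Derivation:
Click 1 (3,1) count=4: revealed 1 new [(3,1)] -> total=1
Click 2 (4,0) count=0: revealed 3 new [(3,0) (4,0) (4,1)] -> total=4
Click 3 (3,4) count=2: revealed 1 new [(3,4)] -> total=5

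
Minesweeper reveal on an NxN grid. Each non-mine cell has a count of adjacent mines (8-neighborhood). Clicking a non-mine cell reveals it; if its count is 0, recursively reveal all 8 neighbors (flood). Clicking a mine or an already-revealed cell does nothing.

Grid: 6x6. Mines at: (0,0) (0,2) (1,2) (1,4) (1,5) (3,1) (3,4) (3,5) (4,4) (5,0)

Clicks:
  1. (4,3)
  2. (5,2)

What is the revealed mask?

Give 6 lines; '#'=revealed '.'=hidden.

Click 1 (4,3) count=2: revealed 1 new [(4,3)] -> total=1
Click 2 (5,2) count=0: revealed 5 new [(4,1) (4,2) (5,1) (5,2) (5,3)] -> total=6

Answer: ......
......
......
......
.###..
.###..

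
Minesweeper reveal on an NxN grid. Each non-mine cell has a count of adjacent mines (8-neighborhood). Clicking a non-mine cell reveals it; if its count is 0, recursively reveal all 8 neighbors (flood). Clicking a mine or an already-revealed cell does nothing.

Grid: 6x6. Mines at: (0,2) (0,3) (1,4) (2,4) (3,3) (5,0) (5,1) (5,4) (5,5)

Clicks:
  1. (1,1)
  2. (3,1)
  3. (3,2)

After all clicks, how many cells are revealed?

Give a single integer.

Answer: 14

Derivation:
Click 1 (1,1) count=1: revealed 1 new [(1,1)] -> total=1
Click 2 (3,1) count=0: revealed 13 new [(0,0) (0,1) (1,0) (1,2) (2,0) (2,1) (2,2) (3,0) (3,1) (3,2) (4,0) (4,1) (4,2)] -> total=14
Click 3 (3,2) count=1: revealed 0 new [(none)] -> total=14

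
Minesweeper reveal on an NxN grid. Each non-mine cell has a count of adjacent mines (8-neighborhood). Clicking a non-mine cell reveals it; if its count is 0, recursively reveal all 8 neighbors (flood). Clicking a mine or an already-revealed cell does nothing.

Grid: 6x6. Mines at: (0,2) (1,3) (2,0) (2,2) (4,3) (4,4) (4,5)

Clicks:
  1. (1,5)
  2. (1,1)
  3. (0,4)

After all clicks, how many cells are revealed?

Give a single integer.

Click 1 (1,5) count=0: revealed 8 new [(0,4) (0,5) (1,4) (1,5) (2,4) (2,5) (3,4) (3,5)] -> total=8
Click 2 (1,1) count=3: revealed 1 new [(1,1)] -> total=9
Click 3 (0,4) count=1: revealed 0 new [(none)] -> total=9

Answer: 9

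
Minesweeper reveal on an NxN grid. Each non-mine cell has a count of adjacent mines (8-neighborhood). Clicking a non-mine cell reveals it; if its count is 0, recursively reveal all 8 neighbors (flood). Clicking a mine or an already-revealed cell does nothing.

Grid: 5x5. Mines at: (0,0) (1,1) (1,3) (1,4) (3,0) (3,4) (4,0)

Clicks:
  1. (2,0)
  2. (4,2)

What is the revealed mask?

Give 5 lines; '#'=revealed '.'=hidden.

Click 1 (2,0) count=2: revealed 1 new [(2,0)] -> total=1
Click 2 (4,2) count=0: revealed 9 new [(2,1) (2,2) (2,3) (3,1) (3,2) (3,3) (4,1) (4,2) (4,3)] -> total=10

Answer: .....
.....
####.
.###.
.###.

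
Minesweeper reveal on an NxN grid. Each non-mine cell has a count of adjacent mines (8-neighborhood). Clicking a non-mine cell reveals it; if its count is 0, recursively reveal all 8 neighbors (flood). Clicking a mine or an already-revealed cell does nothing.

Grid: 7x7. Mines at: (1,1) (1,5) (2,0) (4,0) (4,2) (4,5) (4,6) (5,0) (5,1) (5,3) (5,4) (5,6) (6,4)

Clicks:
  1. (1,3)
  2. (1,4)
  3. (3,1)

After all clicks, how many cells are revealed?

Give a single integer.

Answer: 13

Derivation:
Click 1 (1,3) count=0: revealed 12 new [(0,2) (0,3) (0,4) (1,2) (1,3) (1,4) (2,2) (2,3) (2,4) (3,2) (3,3) (3,4)] -> total=12
Click 2 (1,4) count=1: revealed 0 new [(none)] -> total=12
Click 3 (3,1) count=3: revealed 1 new [(3,1)] -> total=13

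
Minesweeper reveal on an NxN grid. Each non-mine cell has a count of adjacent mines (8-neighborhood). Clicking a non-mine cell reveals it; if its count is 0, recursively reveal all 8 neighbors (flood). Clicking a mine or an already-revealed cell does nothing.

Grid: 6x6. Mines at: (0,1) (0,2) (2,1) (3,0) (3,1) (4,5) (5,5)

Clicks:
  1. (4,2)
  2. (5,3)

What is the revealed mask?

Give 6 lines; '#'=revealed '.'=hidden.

Click 1 (4,2) count=1: revealed 1 new [(4,2)] -> total=1
Click 2 (5,3) count=0: revealed 24 new [(0,3) (0,4) (0,5) (1,2) (1,3) (1,4) (1,5) (2,2) (2,3) (2,4) (2,5) (3,2) (3,3) (3,4) (3,5) (4,0) (4,1) (4,3) (4,4) (5,0) (5,1) (5,2) (5,3) (5,4)] -> total=25

Answer: ...###
..####
..####
..####
#####.
#####.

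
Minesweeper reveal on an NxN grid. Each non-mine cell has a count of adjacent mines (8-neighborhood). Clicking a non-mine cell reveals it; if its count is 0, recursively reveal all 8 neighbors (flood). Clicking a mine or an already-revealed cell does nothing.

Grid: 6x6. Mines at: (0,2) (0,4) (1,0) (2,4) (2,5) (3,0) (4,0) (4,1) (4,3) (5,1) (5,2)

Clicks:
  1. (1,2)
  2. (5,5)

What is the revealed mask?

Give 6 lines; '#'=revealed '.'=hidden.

Click 1 (1,2) count=1: revealed 1 new [(1,2)] -> total=1
Click 2 (5,5) count=0: revealed 6 new [(3,4) (3,5) (4,4) (4,5) (5,4) (5,5)] -> total=7

Answer: ......
..#...
......
....##
....##
....##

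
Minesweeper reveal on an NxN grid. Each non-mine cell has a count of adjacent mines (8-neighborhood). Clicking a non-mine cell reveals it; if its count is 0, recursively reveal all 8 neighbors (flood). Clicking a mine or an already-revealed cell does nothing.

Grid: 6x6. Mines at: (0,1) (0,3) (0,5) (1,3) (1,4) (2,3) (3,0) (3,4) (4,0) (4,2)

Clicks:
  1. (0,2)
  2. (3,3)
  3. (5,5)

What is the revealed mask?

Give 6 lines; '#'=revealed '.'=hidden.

Click 1 (0,2) count=3: revealed 1 new [(0,2)] -> total=1
Click 2 (3,3) count=3: revealed 1 new [(3,3)] -> total=2
Click 3 (5,5) count=0: revealed 6 new [(4,3) (4,4) (4,5) (5,3) (5,4) (5,5)] -> total=8

Answer: ..#...
......
......
...#..
...###
...###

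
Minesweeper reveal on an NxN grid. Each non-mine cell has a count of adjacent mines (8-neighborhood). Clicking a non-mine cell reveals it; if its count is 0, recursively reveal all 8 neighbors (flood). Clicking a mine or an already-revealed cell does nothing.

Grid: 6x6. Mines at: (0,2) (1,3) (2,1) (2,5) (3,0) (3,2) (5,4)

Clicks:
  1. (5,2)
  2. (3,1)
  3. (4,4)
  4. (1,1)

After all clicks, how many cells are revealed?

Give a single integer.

Answer: 11

Derivation:
Click 1 (5,2) count=0: revealed 8 new [(4,0) (4,1) (4,2) (4,3) (5,0) (5,1) (5,2) (5,3)] -> total=8
Click 2 (3,1) count=3: revealed 1 new [(3,1)] -> total=9
Click 3 (4,4) count=1: revealed 1 new [(4,4)] -> total=10
Click 4 (1,1) count=2: revealed 1 new [(1,1)] -> total=11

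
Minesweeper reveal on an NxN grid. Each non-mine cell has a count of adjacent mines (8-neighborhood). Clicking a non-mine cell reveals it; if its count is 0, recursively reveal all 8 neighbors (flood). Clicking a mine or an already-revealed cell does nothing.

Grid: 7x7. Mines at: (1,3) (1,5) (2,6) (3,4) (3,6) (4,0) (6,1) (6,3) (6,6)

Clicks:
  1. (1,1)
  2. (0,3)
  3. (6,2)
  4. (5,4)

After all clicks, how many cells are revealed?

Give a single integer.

Click 1 (1,1) count=0: revealed 20 new [(0,0) (0,1) (0,2) (1,0) (1,1) (1,2) (2,0) (2,1) (2,2) (2,3) (3,0) (3,1) (3,2) (3,3) (4,1) (4,2) (4,3) (5,1) (5,2) (5,3)] -> total=20
Click 2 (0,3) count=1: revealed 1 new [(0,3)] -> total=21
Click 3 (6,2) count=2: revealed 1 new [(6,2)] -> total=22
Click 4 (5,4) count=1: revealed 1 new [(5,4)] -> total=23

Answer: 23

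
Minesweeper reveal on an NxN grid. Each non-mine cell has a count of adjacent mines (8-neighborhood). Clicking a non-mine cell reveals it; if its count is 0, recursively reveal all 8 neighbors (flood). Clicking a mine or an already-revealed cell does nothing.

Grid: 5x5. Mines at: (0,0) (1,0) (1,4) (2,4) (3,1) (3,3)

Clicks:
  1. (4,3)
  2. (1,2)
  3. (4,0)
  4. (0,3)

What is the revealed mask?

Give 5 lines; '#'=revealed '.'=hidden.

Click 1 (4,3) count=1: revealed 1 new [(4,3)] -> total=1
Click 2 (1,2) count=0: revealed 9 new [(0,1) (0,2) (0,3) (1,1) (1,2) (1,3) (2,1) (2,2) (2,3)] -> total=10
Click 3 (4,0) count=1: revealed 1 new [(4,0)] -> total=11
Click 4 (0,3) count=1: revealed 0 new [(none)] -> total=11

Answer: .###.
.###.
.###.
.....
#..#.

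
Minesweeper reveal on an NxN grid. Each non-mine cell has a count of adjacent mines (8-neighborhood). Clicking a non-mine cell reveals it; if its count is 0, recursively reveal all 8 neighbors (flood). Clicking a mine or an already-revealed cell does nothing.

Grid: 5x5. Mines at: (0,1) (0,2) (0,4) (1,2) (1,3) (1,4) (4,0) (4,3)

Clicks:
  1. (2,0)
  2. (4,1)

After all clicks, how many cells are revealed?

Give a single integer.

Click 1 (2,0) count=0: revealed 6 new [(1,0) (1,1) (2,0) (2,1) (3,0) (3,1)] -> total=6
Click 2 (4,1) count=1: revealed 1 new [(4,1)] -> total=7

Answer: 7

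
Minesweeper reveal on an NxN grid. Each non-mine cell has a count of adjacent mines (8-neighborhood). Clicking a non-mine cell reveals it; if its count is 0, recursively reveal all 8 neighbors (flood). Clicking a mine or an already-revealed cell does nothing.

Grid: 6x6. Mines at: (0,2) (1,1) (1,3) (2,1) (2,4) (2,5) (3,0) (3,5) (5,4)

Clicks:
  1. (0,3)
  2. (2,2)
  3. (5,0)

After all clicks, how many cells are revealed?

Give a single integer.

Answer: 13

Derivation:
Click 1 (0,3) count=2: revealed 1 new [(0,3)] -> total=1
Click 2 (2,2) count=3: revealed 1 new [(2,2)] -> total=2
Click 3 (5,0) count=0: revealed 11 new [(3,1) (3,2) (3,3) (4,0) (4,1) (4,2) (4,3) (5,0) (5,1) (5,2) (5,3)] -> total=13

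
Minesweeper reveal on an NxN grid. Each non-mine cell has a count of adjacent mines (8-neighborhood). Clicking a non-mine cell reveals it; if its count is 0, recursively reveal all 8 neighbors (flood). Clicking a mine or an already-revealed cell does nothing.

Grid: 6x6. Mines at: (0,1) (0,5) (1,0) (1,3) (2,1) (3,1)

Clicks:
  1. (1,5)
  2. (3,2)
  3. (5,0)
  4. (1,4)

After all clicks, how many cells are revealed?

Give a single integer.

Click 1 (1,5) count=1: revealed 1 new [(1,5)] -> total=1
Click 2 (3,2) count=2: revealed 1 new [(3,2)] -> total=2
Click 3 (5,0) count=0: revealed 20 new [(1,4) (2,2) (2,3) (2,4) (2,5) (3,3) (3,4) (3,5) (4,0) (4,1) (4,2) (4,3) (4,4) (4,5) (5,0) (5,1) (5,2) (5,3) (5,4) (5,5)] -> total=22
Click 4 (1,4) count=2: revealed 0 new [(none)] -> total=22

Answer: 22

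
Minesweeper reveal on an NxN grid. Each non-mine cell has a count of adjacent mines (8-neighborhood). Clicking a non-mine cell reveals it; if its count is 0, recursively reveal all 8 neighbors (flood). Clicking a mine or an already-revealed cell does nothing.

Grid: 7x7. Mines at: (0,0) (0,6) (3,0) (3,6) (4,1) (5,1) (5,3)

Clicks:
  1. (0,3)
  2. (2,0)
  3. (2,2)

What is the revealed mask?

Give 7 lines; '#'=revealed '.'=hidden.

Click 1 (0,3) count=0: revealed 24 new [(0,1) (0,2) (0,3) (0,4) (0,5) (1,1) (1,2) (1,3) (1,4) (1,5) (2,1) (2,2) (2,3) (2,4) (2,5) (3,1) (3,2) (3,3) (3,4) (3,5) (4,2) (4,3) (4,4) (4,5)] -> total=24
Click 2 (2,0) count=1: revealed 1 new [(2,0)] -> total=25
Click 3 (2,2) count=0: revealed 0 new [(none)] -> total=25

Answer: .#####.
.#####.
######.
.#####.
..####.
.......
.......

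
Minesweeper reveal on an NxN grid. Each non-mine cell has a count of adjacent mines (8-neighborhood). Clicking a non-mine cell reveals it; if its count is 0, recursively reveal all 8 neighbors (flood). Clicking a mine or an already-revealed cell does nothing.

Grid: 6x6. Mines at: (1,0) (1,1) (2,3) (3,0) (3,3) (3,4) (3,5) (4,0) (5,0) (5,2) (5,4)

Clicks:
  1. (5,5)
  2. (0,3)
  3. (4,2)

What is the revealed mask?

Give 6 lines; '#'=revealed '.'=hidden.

Answer: ..####
..####
....##
......
..#...
.....#

Derivation:
Click 1 (5,5) count=1: revealed 1 new [(5,5)] -> total=1
Click 2 (0,3) count=0: revealed 10 new [(0,2) (0,3) (0,4) (0,5) (1,2) (1,3) (1,4) (1,5) (2,4) (2,5)] -> total=11
Click 3 (4,2) count=2: revealed 1 new [(4,2)] -> total=12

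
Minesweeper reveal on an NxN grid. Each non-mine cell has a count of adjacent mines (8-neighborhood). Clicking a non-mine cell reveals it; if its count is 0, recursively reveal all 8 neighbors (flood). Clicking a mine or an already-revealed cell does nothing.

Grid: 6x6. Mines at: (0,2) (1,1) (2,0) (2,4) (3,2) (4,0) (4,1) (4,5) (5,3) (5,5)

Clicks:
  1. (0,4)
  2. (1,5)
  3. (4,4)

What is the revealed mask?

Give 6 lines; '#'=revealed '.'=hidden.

Click 1 (0,4) count=0: revealed 6 new [(0,3) (0,4) (0,5) (1,3) (1,4) (1,5)] -> total=6
Click 2 (1,5) count=1: revealed 0 new [(none)] -> total=6
Click 3 (4,4) count=3: revealed 1 new [(4,4)] -> total=7

Answer: ...###
...###
......
......
....#.
......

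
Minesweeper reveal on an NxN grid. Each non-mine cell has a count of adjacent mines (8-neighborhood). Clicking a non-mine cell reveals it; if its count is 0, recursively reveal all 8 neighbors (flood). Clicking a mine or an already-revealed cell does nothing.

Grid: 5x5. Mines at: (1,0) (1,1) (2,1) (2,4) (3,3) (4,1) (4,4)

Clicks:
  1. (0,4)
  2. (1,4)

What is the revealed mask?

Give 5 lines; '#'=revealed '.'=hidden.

Click 1 (0,4) count=0: revealed 6 new [(0,2) (0,3) (0,4) (1,2) (1,3) (1,4)] -> total=6
Click 2 (1,4) count=1: revealed 0 new [(none)] -> total=6

Answer: ..###
..###
.....
.....
.....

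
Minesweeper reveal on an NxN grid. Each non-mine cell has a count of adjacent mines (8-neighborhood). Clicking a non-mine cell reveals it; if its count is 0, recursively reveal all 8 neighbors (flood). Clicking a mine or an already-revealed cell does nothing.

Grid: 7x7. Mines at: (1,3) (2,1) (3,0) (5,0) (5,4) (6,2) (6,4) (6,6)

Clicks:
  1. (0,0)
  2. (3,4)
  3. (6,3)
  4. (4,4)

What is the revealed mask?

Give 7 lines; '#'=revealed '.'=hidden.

Answer: ###.###
###.###
..#####
.######
.######
.###.##
...#...

Derivation:
Click 1 (0,0) count=0: revealed 6 new [(0,0) (0,1) (0,2) (1,0) (1,1) (1,2)] -> total=6
Click 2 (3,4) count=0: revealed 28 new [(0,4) (0,5) (0,6) (1,4) (1,5) (1,6) (2,2) (2,3) (2,4) (2,5) (2,6) (3,1) (3,2) (3,3) (3,4) (3,5) (3,6) (4,1) (4,2) (4,3) (4,4) (4,5) (4,6) (5,1) (5,2) (5,3) (5,5) (5,6)] -> total=34
Click 3 (6,3) count=3: revealed 1 new [(6,3)] -> total=35
Click 4 (4,4) count=1: revealed 0 new [(none)] -> total=35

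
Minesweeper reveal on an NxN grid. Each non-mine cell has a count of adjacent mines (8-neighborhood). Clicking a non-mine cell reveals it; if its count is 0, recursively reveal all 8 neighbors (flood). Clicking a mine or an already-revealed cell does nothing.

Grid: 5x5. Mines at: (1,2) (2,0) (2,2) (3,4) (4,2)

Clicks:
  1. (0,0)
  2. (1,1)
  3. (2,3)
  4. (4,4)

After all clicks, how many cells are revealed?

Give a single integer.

Answer: 6

Derivation:
Click 1 (0,0) count=0: revealed 4 new [(0,0) (0,1) (1,0) (1,1)] -> total=4
Click 2 (1,1) count=3: revealed 0 new [(none)] -> total=4
Click 3 (2,3) count=3: revealed 1 new [(2,3)] -> total=5
Click 4 (4,4) count=1: revealed 1 new [(4,4)] -> total=6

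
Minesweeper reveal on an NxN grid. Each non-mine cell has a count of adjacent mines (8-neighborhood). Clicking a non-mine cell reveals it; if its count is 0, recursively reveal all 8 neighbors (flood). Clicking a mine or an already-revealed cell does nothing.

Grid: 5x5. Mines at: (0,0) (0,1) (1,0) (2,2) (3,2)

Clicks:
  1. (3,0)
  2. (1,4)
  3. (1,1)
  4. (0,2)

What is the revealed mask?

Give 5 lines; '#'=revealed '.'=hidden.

Answer: ..###
.####
##.##
##.##
##.##

Derivation:
Click 1 (3,0) count=0: revealed 6 new [(2,0) (2,1) (3,0) (3,1) (4,0) (4,1)] -> total=6
Click 2 (1,4) count=0: revealed 12 new [(0,2) (0,3) (0,4) (1,2) (1,3) (1,4) (2,3) (2,4) (3,3) (3,4) (4,3) (4,4)] -> total=18
Click 3 (1,1) count=4: revealed 1 new [(1,1)] -> total=19
Click 4 (0,2) count=1: revealed 0 new [(none)] -> total=19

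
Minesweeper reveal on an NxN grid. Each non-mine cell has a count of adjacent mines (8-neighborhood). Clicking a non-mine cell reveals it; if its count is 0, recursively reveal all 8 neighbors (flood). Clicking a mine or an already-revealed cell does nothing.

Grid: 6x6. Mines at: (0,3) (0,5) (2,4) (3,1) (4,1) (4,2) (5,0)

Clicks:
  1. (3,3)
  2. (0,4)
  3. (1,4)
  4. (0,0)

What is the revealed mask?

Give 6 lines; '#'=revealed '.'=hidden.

Click 1 (3,3) count=2: revealed 1 new [(3,3)] -> total=1
Click 2 (0,4) count=2: revealed 1 new [(0,4)] -> total=2
Click 3 (1,4) count=3: revealed 1 new [(1,4)] -> total=3
Click 4 (0,0) count=0: revealed 9 new [(0,0) (0,1) (0,2) (1,0) (1,1) (1,2) (2,0) (2,1) (2,2)] -> total=12

Answer: ###.#.
###.#.
###...
...#..
......
......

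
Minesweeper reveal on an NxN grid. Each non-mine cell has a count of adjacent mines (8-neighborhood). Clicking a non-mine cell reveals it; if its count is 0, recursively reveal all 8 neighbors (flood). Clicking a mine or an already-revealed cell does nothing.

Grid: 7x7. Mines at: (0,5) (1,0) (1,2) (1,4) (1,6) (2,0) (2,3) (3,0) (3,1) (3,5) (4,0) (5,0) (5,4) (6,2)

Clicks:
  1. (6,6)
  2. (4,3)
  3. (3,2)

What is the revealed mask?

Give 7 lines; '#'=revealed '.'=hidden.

Answer: .......
.......
.......
..#....
...#.##
.....##
.....##

Derivation:
Click 1 (6,6) count=0: revealed 6 new [(4,5) (4,6) (5,5) (5,6) (6,5) (6,6)] -> total=6
Click 2 (4,3) count=1: revealed 1 new [(4,3)] -> total=7
Click 3 (3,2) count=2: revealed 1 new [(3,2)] -> total=8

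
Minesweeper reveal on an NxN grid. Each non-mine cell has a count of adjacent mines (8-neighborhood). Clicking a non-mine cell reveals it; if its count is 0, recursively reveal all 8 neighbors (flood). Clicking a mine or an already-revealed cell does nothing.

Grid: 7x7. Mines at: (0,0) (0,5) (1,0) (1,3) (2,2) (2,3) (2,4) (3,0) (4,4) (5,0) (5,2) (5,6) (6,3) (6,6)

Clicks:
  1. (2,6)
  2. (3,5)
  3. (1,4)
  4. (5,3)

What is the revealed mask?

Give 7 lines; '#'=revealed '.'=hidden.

Answer: .......
....###
.....##
.....##
.....##
...#...
.......

Derivation:
Click 1 (2,6) count=0: revealed 8 new [(1,5) (1,6) (2,5) (2,6) (3,5) (3,6) (4,5) (4,6)] -> total=8
Click 2 (3,5) count=2: revealed 0 new [(none)] -> total=8
Click 3 (1,4) count=4: revealed 1 new [(1,4)] -> total=9
Click 4 (5,3) count=3: revealed 1 new [(5,3)] -> total=10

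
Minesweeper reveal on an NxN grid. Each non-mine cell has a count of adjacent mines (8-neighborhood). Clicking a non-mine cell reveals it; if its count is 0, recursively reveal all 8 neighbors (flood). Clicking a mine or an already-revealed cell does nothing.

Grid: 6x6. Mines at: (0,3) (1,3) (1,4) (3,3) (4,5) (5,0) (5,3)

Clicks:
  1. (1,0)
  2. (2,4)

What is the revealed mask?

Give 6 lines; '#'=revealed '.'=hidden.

Answer: ###...
###...
###.#.
###...
###...
......

Derivation:
Click 1 (1,0) count=0: revealed 15 new [(0,0) (0,1) (0,2) (1,0) (1,1) (1,2) (2,0) (2,1) (2,2) (3,0) (3,1) (3,2) (4,0) (4,1) (4,2)] -> total=15
Click 2 (2,4) count=3: revealed 1 new [(2,4)] -> total=16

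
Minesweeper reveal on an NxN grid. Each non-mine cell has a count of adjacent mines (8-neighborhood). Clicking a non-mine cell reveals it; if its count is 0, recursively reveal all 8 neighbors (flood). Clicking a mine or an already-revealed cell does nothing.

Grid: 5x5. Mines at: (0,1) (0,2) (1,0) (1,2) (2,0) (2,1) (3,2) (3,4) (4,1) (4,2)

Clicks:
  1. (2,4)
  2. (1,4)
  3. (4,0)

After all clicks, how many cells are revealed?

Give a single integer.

Answer: 7

Derivation:
Click 1 (2,4) count=1: revealed 1 new [(2,4)] -> total=1
Click 2 (1,4) count=0: revealed 5 new [(0,3) (0,4) (1,3) (1,4) (2,3)] -> total=6
Click 3 (4,0) count=1: revealed 1 new [(4,0)] -> total=7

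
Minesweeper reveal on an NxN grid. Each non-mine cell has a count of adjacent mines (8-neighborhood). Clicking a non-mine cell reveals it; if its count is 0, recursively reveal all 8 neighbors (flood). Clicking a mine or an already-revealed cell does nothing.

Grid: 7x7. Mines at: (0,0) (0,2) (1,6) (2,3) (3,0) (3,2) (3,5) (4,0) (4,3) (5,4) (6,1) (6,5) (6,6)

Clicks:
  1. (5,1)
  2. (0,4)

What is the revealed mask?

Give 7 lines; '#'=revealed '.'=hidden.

Click 1 (5,1) count=2: revealed 1 new [(5,1)] -> total=1
Click 2 (0,4) count=0: revealed 6 new [(0,3) (0,4) (0,5) (1,3) (1,4) (1,5)] -> total=7

Answer: ...###.
...###.
.......
.......
.......
.#.....
.......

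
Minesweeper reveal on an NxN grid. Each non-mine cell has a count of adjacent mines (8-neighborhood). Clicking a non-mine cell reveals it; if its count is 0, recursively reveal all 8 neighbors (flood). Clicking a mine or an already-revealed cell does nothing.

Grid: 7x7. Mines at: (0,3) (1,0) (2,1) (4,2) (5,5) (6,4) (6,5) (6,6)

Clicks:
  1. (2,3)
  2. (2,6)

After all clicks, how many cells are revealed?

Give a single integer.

Click 1 (2,3) count=0: revealed 22 new [(0,4) (0,5) (0,6) (1,2) (1,3) (1,4) (1,5) (1,6) (2,2) (2,3) (2,4) (2,5) (2,6) (3,2) (3,3) (3,4) (3,5) (3,6) (4,3) (4,4) (4,5) (4,6)] -> total=22
Click 2 (2,6) count=0: revealed 0 new [(none)] -> total=22

Answer: 22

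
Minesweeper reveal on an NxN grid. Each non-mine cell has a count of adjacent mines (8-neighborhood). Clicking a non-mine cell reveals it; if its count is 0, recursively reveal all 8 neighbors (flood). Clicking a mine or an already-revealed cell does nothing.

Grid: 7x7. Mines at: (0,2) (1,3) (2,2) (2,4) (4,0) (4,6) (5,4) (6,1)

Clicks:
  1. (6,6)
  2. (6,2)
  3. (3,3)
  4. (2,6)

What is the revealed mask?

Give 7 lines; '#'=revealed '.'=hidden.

Click 1 (6,6) count=0: revealed 4 new [(5,5) (5,6) (6,5) (6,6)] -> total=4
Click 2 (6,2) count=1: revealed 1 new [(6,2)] -> total=5
Click 3 (3,3) count=2: revealed 1 new [(3,3)] -> total=6
Click 4 (2,6) count=0: revealed 10 new [(0,4) (0,5) (0,6) (1,4) (1,5) (1,6) (2,5) (2,6) (3,5) (3,6)] -> total=16

Answer: ....###
....###
.....##
...#.##
.......
.....##
..#..##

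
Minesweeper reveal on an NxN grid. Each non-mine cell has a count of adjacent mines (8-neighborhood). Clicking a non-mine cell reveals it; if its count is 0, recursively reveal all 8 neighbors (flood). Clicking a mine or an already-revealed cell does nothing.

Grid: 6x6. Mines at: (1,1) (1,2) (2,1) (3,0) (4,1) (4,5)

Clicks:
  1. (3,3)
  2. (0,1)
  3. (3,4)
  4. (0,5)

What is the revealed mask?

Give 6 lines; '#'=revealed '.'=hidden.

Click 1 (3,3) count=0: revealed 20 new [(0,3) (0,4) (0,5) (1,3) (1,4) (1,5) (2,2) (2,3) (2,4) (2,5) (3,2) (3,3) (3,4) (3,5) (4,2) (4,3) (4,4) (5,2) (5,3) (5,4)] -> total=20
Click 2 (0,1) count=2: revealed 1 new [(0,1)] -> total=21
Click 3 (3,4) count=1: revealed 0 new [(none)] -> total=21
Click 4 (0,5) count=0: revealed 0 new [(none)] -> total=21

Answer: .#.###
...###
..####
..####
..###.
..###.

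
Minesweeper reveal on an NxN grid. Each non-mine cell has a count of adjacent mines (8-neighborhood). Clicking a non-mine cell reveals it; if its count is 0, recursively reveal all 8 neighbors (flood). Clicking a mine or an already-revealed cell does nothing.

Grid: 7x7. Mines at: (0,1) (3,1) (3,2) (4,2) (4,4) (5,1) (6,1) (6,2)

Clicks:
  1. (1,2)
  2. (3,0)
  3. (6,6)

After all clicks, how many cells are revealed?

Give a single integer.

Answer: 30

Derivation:
Click 1 (1,2) count=1: revealed 1 new [(1,2)] -> total=1
Click 2 (3,0) count=1: revealed 1 new [(3,0)] -> total=2
Click 3 (6,6) count=0: revealed 28 new [(0,2) (0,3) (0,4) (0,5) (0,6) (1,3) (1,4) (1,5) (1,6) (2,2) (2,3) (2,4) (2,5) (2,6) (3,3) (3,4) (3,5) (3,6) (4,5) (4,6) (5,3) (5,4) (5,5) (5,6) (6,3) (6,4) (6,5) (6,6)] -> total=30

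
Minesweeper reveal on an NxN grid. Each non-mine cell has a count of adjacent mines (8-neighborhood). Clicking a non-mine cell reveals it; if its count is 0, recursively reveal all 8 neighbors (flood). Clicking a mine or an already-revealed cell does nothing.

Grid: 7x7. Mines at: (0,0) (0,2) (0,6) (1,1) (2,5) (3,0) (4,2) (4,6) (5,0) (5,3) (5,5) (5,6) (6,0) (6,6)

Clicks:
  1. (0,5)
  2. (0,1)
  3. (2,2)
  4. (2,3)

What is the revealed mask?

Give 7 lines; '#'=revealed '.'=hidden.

Answer: .#...#.
..###..
..###..
..###..
.......
.......
.......

Derivation:
Click 1 (0,5) count=1: revealed 1 new [(0,5)] -> total=1
Click 2 (0,1) count=3: revealed 1 new [(0,1)] -> total=2
Click 3 (2,2) count=1: revealed 1 new [(2,2)] -> total=3
Click 4 (2,3) count=0: revealed 8 new [(1,2) (1,3) (1,4) (2,3) (2,4) (3,2) (3,3) (3,4)] -> total=11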